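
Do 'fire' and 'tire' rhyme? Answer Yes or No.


Rime (stressed vowel + following sounds) of 'fire': -ire = /aɪər/
Rime of 'tire': -ire = /aɪər/
/aɪər/ and /aɪər/ are the same ending sound, so the words rhyme.

Yes


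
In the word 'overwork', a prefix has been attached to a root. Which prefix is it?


The word 'overwork' = 'over' (prefix) + 'work' (root). The prefix is 'over'.

over


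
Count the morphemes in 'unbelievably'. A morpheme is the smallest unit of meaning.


Decomposition: un- (prefix) + believe (root) + -able (suffix) + -ly (suffix) = 4 morpheme(s)

4 morphemes


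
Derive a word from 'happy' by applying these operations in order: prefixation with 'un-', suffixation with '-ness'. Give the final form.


Step 1: Add prefix 'un-' to 'happy' = 'unhappy'
Step 2: Add suffix '-ness' to 'unhappy' = 'unhappiness'

unhappiness


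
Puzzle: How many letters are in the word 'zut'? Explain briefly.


Spell out 'zut' and number each letter: z(1), u(2), t(3). Total: 3 letters.

3


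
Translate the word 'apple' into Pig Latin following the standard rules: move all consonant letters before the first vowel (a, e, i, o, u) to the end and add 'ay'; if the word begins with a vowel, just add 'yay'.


'apple' starts with a vowel, so add 'yay': 'appleyay'.

appleyay


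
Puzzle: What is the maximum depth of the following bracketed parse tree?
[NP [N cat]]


Count bracket nesting levels:
'[' at pos 0: depth = 1
'[' at pos 4: depth = 2
Maximum depth reached: 2

2


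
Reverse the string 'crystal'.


Reverse 'crystal' character by character: 'latsyrc'.

latsyrc


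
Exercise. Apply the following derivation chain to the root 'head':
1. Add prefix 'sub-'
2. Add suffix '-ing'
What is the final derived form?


Step 1: Add prefix 'sub-' to 'head' = 'subhead'
Step 2: Add suffix '-ing' to 'subhead' = 'subheading'

subheading


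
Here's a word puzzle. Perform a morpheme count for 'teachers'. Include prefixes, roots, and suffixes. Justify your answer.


Decomposition: teach (root) + -er (suffix) + -s (plural) = 3 morpheme(s)

3 morphemes


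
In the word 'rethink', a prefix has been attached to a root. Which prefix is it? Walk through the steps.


The word 'rethink' = 're' (prefix) + 'think' (root). The prefix is 're'.

re


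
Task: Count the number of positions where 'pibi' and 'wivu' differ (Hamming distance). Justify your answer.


Alignment:
Position 1: 'p' vs 'w' = DIFFER
Position 2: 'i' vs 'i' = match
Position 3: 'b' vs 'v' = DIFFER
Position 4: 'i' vs 'u' = DIFFER
Total differences: 3

3


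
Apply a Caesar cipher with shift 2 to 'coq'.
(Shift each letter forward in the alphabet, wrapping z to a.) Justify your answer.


Shift each letter by 2: c -> e, o -> q, q -> s. Result: 'eqs'.

eqs


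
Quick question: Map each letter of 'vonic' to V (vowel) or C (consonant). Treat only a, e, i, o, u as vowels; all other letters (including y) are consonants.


Letter mapping: v = C, o = V, n = C, i = V, c = C.

CVCVC


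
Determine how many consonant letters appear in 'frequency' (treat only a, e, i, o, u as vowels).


Consonants in 'frequency': f, r, q, n, c, y = 6 consonants.

6


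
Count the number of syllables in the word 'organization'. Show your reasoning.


Break 'organization' into syllables: or-gan-i-za-tion -> or | gan | i | za | tion = 5 syllables

5 syllables


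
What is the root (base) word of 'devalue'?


Remove prefix 'de' from 'devalue' to get root 'value'.

value


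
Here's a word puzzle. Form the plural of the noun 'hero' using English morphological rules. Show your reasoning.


Apply rule: Add -es (consonant + o). 'hero' becomes 'heroes'.

heroes


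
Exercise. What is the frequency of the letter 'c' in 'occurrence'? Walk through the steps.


Letter 'c' in 'occurrence': found at position(s) 2, 3, 9 = 3 occurrence(s).

3


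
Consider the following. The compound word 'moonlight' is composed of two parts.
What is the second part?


Split 'moonlight' into 'moon' + 'light'. The second part is 'light'.

light


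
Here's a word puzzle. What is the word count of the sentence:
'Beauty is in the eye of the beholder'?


Split into words: Beauty | is | in | the | eye | of | the | beholder = 8 words.

8


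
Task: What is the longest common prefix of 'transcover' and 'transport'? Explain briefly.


Compare from the start: 5 characters match: 'trans'. Mismatch at position 6: 'c' vs 'p'.

trans


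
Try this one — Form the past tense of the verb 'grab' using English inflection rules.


Apply rule: Double final consonant and add -ed. 'grab' becomes 'grabbed'.

grabbed


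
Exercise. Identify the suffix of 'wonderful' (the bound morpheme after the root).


The word 'wonderful' = 'wonder' (root) + '-ful' (suffix). The suffix is '-ful'.

ful


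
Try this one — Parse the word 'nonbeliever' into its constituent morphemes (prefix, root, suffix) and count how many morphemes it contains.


Step 1: Identify prefix: 'non' (meaning: not)
Step 2: Identify root: 'believe'
Step 3: Identify suffix(es): 'er'
Decomposition: non- (prefix: not) + believe (root) + -er (suffix: one who)
Total morphemes: 3

3 morphemes (non- (prefix: not) + believe (root) + -er (suffix: one who))


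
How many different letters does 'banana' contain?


Unique letters in 'banana': {a, b, n} = 3 distinct letters.

3


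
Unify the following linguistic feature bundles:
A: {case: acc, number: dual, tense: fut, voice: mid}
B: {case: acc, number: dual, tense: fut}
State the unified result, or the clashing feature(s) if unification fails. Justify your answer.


Compare features:
case: A=acc vs B=acc -> unified: acc
number: A=dual vs B=dual -> unified: dual
tense: A=fut vs B=fut -> unified: fut
voice: A=mid vs B=_ -> unified: mid
No clashes found.

Unified: {case: acc, number: dual, tense: fut, voice: mid}


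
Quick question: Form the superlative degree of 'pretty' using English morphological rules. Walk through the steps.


Apply superlative formation (consonant + y: change y to i, add -est): 'pretty' -> 'prettiest'.

prettiest


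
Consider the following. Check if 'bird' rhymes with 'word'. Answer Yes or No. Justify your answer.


Rime (stressed vowel + following sounds) of 'bird': -ird = /ɜːrd/
Rime of 'word': -ord = /ɜːrd/
/ɜːrd/ and /ɜːrd/ are the same ending sound, so the words rhyme.

Yes


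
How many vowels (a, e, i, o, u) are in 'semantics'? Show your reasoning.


Vowels in 'semantics': e, a, i = 3 vowels.

3


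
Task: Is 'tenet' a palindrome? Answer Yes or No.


Forward: 'tenet'
Reversed: 'tenet'
They are identical.

Yes


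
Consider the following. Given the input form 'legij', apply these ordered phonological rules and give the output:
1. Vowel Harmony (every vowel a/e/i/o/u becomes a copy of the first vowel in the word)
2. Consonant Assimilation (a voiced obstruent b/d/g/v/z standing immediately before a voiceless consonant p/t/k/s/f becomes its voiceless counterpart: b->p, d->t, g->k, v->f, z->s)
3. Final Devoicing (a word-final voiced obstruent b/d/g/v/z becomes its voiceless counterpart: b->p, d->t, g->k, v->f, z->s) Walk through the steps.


Starting form: 'legij'
Rule 1: Vowel Harmony: all vowels become 'e' (matching first vowel). 'legij' -> 'legej'
Rule 2: Consonant Assimilation: no voiced obstruent (b/d/g/v/z) stands immediately before a voiceless consonant (p/t/k/s/f). No change.
Rule 3: Final Devoicing: final consonant 'j' is not one of the voiced obstruents b/d/g/v/z. No change.
Final form: 'legej'

legej


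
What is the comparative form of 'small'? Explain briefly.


Apply comparative formation (add -er): 'small' -> 'smaller'.

smaller


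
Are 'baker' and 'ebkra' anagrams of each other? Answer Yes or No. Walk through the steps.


Sorted letters of 'baker': 'abekr'
Sorted letters of 'ebkra': 'abekr'
They match.

Yes


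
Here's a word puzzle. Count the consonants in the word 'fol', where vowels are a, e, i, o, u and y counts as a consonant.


Consonants in 'fol': f, l = 2 consonants.

2


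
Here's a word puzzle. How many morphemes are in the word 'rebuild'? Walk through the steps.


Decomposition: re- (prefix) + build (root) = 2 morpheme(s)

2 morphemes


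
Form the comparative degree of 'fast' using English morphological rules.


Apply comparative formation (add -er): 'fast' -> 'faster'.

faster


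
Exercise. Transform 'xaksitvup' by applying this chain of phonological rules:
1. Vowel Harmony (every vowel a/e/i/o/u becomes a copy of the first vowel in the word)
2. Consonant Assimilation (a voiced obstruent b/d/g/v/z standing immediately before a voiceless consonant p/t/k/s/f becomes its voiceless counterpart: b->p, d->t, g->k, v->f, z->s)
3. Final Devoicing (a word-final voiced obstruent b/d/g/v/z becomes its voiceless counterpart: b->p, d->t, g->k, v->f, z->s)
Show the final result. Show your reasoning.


Starting form: 'xaksitvup'
Rule 1: Vowel Harmony: all vowels become 'a' (matching first vowel). 'xaksitvup' -> 'xaksatvap'
Rule 2: Consonant Assimilation: no voiced obstruent (b/d/g/v/z) stands immediately before a voiceless consonant (p/t/k/s/f). No change.
Rule 3: Final Devoicing: final consonant 'p' is not one of the voiced obstruents b/d/g/v/z. No change.
Final form: 'xaksatvap'

xaksatvap


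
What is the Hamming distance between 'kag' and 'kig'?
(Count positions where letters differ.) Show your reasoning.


Alignment:
Position 1: 'k' vs 'k' = match
Position 2: 'a' vs 'i' = DIFFER
Position 3: 'g' vs 'g' = match
Total differences: 1

1


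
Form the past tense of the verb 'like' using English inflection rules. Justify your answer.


Apply rule: Add -d (word ends in -e). 'like' becomes 'liked'.

liked


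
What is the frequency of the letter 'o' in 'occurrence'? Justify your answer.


Letter 'o' in 'occurrence': found at position(s) 1 = 1 occurrence(s).

1


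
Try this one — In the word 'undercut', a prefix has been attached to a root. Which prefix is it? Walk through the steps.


The word 'undercut' = 'under' (prefix) + 'cut' (root). The prefix is 'under'.

under


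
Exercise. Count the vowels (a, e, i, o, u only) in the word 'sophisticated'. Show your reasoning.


Vowels in 'sophisticated': o, i, i, a, e = 5 vowels.

5


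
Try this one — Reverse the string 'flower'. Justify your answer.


Reverse 'flower' character by character: 'rewolf'.

rewolf


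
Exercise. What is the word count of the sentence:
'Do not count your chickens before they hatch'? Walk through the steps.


Split into words: Do | not | count | your | chickens | before | they | hatch = 8 words.

8


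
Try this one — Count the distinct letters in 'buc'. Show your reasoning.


Unique letters in 'buc': {b, c, u} = 3 distinct letters.

3


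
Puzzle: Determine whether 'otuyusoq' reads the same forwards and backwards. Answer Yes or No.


Forward: 'otuyusoq'
Reversed: 'qosuyuto'
They differ.

No


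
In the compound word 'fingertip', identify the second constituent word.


Split 'fingertip' into 'finger' + 'tip'. The second part is 'tip'.

tip


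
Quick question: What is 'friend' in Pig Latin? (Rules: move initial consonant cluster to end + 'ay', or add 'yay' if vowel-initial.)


'friend': move consonant cluster 'fr' to end and add 'ay': 'iendfray'.

iendfray


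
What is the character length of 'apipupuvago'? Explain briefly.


Spell out 'apipupuvago' and number each letter: a(1), p(2), i(3), p(4), u(5), p(6), u(7), v(8), a(9), g(10), o(11). Total: 11 letters.

11


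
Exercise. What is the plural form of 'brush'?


Apply rule: Add -es (sibilant/fricative ending). 'brush' becomes 'brushes'.

brushes


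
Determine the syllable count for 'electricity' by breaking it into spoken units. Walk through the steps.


Break 'electricity' into syllables: e-lec-tric-i-ty -> e | lec | tric | i | ty = 5 syllables

5 syllables


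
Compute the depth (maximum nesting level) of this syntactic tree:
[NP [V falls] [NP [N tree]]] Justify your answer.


Count bracket nesting levels:
'[' at pos 0: depth = 1
'[' at pos 4: depth = 2
'[' at pos 14: depth = 2
'[' at pos 18: depth = 3
Maximum depth reached: 3

3


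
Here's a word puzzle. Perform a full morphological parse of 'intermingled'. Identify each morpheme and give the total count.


Step 1: Identify prefix: 'inter' (meaning: between)
Step 2: Identify root: 'mingle'
Step 3: Identify suffix(es): 'ed'
Decomposition: inter- (prefix: between) + mingle (root) + -ed (suffix: past)
Total morphemes: 3

3 morphemes (inter- (prefix: between) + mingle (root) + -ed (suffix: past))


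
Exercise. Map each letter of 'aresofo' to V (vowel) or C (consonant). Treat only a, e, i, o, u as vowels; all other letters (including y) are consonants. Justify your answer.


Letter mapping: a = V, r = C, e = V, s = C, o = V, f = C, o = V.

VCVCVCV


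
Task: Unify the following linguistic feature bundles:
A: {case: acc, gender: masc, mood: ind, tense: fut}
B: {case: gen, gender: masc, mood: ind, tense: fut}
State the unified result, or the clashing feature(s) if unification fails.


Compare features:
case: A=acc vs B=gen -> CLASH
gender: A=masc vs B=masc -> unified: masc
mood: A=ind vs B=ind -> unified: ind
tense: A=fut vs B=fut -> unified: fut
Clash detected on feature 'case' (acc vs gen); unification fails.

CLASH on 'case' (acc vs gen)


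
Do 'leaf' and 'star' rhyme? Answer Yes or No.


Rime (stressed vowel + following sounds) of 'leaf': -eaf = /iːf/
Rime of 'star': -ar = /ɑːr/
/iːf/ and /ɑːr/ are different ending sounds, so the words do not rhyme.

No


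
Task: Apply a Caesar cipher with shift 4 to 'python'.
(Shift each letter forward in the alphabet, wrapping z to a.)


Shift each letter by 4: p -> t, y -> c, t -> x, h -> l, o -> s, n -> r. Result: 'tcxlsr'.

tcxlsr


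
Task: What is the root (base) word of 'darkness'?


Remove suffix '-ness' from 'darkness' to get root 'dark'.

dark


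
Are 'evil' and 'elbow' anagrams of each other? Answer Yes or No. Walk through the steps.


Sorted letters of 'evil': 'eilv'
Sorted letters of 'elbow': 'below'
They do not match.

No


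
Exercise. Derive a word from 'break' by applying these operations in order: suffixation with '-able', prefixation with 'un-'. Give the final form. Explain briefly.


Step 1: Add suffix '-able' to 'break' = 'breakable'
Step 2: Add prefix 'un-' to 'breakable' = 'unbreakable'

unbreakable


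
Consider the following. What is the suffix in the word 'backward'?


The word 'backward' = 'back' (root) + '-ward' (suffix). The suffix is '-ward'.

ward


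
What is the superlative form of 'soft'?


Apply superlative formation (add -est): 'soft' -> 'softest'.

softest


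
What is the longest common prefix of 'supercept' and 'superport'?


Compare from the start: 5 characters match: 'super'. Mismatch at position 6: 'c' vs 'p'.

super


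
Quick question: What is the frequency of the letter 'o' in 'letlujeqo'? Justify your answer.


Letter 'o' in 'letlujeqo': found at position(s) 9 = 1 occurrence(s).

1


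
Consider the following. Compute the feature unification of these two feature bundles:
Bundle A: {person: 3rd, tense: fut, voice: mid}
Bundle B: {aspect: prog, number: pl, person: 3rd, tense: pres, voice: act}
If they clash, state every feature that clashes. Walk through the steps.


Compare features:
aspect: A=_ vs B=prog -> unified: prog
number: A=_ vs B=pl -> unified: pl
person: A=3rd vs B=3rd -> unified: 3rd
tense: A=fut vs B=pres -> CLASH
voice: A=mid vs B=act -> CLASH
Clashes detected on features 'tense' (fut vs pres) and 'voice' (mid vs act); unification fails.

CLASH on 'tense' (fut vs pres) and 'voice' (mid vs act)


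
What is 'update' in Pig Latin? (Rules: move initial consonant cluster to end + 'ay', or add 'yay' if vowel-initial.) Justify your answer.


'update' starts with a vowel, so add 'yay': 'updateyay'.

updateyay


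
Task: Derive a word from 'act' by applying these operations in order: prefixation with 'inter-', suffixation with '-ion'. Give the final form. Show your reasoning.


Step 1: Add prefix 'inter-' to 'act' = 'interact'
Step 2: Add suffix '-ion' to 'interact' = 'interaction'

interaction


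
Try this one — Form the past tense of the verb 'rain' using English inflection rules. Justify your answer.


Apply rule: Add -ed. 'rain' becomes 'rained'.

rained


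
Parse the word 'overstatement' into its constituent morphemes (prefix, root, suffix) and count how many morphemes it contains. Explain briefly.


Step 1: Identify prefix: 'over' (meaning: excessively)
Step 2: Identify root: 'state'
Step 3: Identify suffix(es): 'ment'
Decomposition: over- (prefix: excessively) + state (root) + -ment (suffix: action/result)
Total morphemes: 3

3 morphemes (over- (prefix: excessively) + state (root) + -ment (suffix: action/result))


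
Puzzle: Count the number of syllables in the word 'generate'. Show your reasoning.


Break 'generate' into syllables: gen-er-ate -> gen | er | ate = 3 syllables

3 syllables


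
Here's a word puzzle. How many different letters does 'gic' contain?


Unique letters in 'gic': {c, g, i} = 3 distinct letters.

3


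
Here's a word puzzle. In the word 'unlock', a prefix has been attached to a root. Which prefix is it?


The word 'unlock' = 'un' (prefix) + 'lock' (root). The prefix is 'un'.

un


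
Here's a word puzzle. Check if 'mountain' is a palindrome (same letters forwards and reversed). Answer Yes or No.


Forward: 'mountain'
Reversed: 'niatnuom'
They differ.

No


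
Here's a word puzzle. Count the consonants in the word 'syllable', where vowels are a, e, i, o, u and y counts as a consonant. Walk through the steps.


Consonants in 'syllable': s, y, l, l, b, l = 6 consonants.

6


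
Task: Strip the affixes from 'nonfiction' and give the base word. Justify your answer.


Remove prefix 'non' from 'nonfiction' to get root 'fiction'.

fiction


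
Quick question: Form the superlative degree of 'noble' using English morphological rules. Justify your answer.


Apply superlative formation (ends in e: add -st): 'noble' -> 'noblest'.

noblest


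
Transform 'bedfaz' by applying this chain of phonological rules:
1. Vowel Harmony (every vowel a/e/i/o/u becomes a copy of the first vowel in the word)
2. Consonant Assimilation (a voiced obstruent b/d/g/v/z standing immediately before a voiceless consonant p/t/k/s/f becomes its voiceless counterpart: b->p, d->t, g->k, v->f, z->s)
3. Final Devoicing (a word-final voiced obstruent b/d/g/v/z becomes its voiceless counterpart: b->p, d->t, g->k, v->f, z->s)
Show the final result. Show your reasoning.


Starting form: 'bedfaz'
Rule 1: Vowel Harmony: all vowels become 'e' (matching first vowel). 'bedfaz' -> 'bedfez'
Rule 2: Consonant Assimilation: voiced obstruent before voiceless consonant becomes voiceless ('df' -> 'tf'). 'bedfez' -> 'betfez'
Rule 3: Final Devoicing: word-final voiced obstruent 'z' becomes voiceless 's'. 'betfez' -> 'betfes'
Final form: 'betfes'

betfes


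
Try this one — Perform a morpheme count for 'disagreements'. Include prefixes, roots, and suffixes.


Decomposition: dis- (prefix) + agree (root) + -ment (suffix) + -s (plural) = 4 morpheme(s)

4 morphemes


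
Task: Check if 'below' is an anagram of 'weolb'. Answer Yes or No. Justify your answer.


Sorted letters of 'below': 'below'
Sorted letters of 'weolb': 'below'
They match.

Yes


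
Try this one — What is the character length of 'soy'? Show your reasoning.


Spell out 'soy' and number each letter: s(1), o(2), y(3). Total: 3 letters.

3


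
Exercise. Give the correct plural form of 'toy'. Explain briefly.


Apply rule: Add -s. 'toy' becomes 'toys'.

toys


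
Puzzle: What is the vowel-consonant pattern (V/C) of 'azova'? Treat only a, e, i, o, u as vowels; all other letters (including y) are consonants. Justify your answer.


Letter mapping: a = V, z = C, o = V, v = C, a = V.

VCVCV


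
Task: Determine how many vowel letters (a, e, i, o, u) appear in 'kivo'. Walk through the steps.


Vowels in 'kivo': i, o = 2 vowels.

2


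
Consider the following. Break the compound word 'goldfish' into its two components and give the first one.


Split 'goldfish' into 'gold' + 'fish'. The first part is 'gold'.

gold


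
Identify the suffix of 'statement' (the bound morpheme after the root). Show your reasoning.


The word 'statement' = 'state' (root) + '-ment' (suffix). The suffix is '-ment'.

ment


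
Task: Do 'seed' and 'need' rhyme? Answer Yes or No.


Rime (stressed vowel + following sounds) of 'seed': -eed = /iːd/
Rime of 'need': -eed = /iːd/
/iːd/ and /iːd/ are the same ending sound, so the words rhyme.

Yes


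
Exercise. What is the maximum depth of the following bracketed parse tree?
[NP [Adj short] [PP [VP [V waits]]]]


Count bracket nesting levels:
'[' at pos 0: depth = 1
'[' at pos 4: depth = 2
'[' at pos 16: depth = 2
'[' at pos 20: depth = 3
'[' at pos 24: depth = 4
Maximum depth reached: 4

4


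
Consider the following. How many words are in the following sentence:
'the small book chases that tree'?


Split into words: the | small | book | chases | that | tree = 6 words.

6


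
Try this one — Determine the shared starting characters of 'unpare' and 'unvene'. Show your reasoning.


Compare from the start: 2 characters match: 'un'. Mismatch at position 3: 'p' vs 'v'.

un


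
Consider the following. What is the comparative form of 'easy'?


Apply comparative formation (consonant + y: change y to i, add -er): 'easy' -> 'easier'.

easier


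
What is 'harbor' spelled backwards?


Reverse 'harbor' character by character: 'robrah'.

robrah


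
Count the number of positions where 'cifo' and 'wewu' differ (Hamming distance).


Alignment:
Position 1: 'c' vs 'w' = DIFFER
Position 2: 'i' vs 'e' = DIFFER
Position 3: 'f' vs 'w' = DIFFER
Position 4: 'o' vs 'u' = DIFFER
Total differences: 4

4


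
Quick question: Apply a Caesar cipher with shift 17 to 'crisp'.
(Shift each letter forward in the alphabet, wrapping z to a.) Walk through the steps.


Shift each letter by 17: c -> t, r -> i, i -> z, s -> j, p -> g. Result: 'tizjg'.

tizjg


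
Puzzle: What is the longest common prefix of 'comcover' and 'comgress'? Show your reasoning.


Compare from the start: 3 characters match: 'com'. Mismatch at position 4: 'c' vs 'g'.

com


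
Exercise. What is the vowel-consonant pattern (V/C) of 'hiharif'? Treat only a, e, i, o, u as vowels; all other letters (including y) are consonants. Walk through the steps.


Letter mapping: h = C, i = V, h = C, a = V, r = C, i = V, f = C.

CVCVCVC


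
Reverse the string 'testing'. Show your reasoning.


Reverse 'testing' character by character: 'gnitset'.

gnitset


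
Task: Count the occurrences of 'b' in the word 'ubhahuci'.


Letter 'b' in 'ubhahuci': found at position(s) 2 = 1 occurrence(s).

1


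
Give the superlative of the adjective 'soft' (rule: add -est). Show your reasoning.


Apply superlative formation (add -est): 'soft' -> 'softest'.

softest


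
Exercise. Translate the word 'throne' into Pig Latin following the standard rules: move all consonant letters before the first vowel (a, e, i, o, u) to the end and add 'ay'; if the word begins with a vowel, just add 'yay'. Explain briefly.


'throne': move consonant cluster 'thr' to end and add 'ay': 'onethray'.

onethray


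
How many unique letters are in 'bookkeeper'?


Unique letters in 'bookkeeper': {b, e, k, o, p, r} = 6 distinct letters.

6


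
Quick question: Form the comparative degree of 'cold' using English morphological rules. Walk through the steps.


Apply comparative formation (add -er): 'cold' -> 'colder'.

colder


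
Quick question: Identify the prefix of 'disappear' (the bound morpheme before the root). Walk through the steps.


The word 'disappear' = 'dis' (prefix) + 'appear' (root). The prefix is 'dis'.

dis


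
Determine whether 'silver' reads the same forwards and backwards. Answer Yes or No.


Forward: 'silver'
Reversed: 'revlis'
They differ.

No


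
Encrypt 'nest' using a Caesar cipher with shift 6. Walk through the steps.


Shift each letter by 6: n -> t, e -> k, s -> y, t -> z. Result: 'tkyz'.

tkyz


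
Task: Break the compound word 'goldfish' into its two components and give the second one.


Split 'goldfish' into 'gold' + 'fish'. The second part is 'fish'.

fish


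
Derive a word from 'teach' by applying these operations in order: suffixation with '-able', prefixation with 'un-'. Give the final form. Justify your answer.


Step 1: Add suffix '-able' to 'teach' = 'teachable'
Step 2: Add prefix 'un-' to 'teachable' = 'unteachable'

unteachable


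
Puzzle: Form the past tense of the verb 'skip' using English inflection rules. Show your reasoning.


Apply rule: Double final consonant and add -ed. 'skip' becomes 'skipped'.

skipped


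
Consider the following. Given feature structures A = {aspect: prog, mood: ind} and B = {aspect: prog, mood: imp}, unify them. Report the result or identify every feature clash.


Compare features:
aspect: A=prog vs B=prog -> unified: prog
mood: A=ind vs B=imp -> CLASH
Clash detected on feature 'mood' (ind vs imp); unification fails.

CLASH on 'mood' (ind vs imp)


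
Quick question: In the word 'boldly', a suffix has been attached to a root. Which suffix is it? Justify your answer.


The word 'boldly' = 'bold' (root) + '-ly' (suffix). The suffix is '-ly'.

ly


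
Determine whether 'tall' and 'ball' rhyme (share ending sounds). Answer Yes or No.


Rime (stressed vowel + following sounds) of 'tall': -all = /ɔːl/
Rime of 'ball': -all = /ɔːl/
/ɔːl/ and /ɔːl/ are the same ending sound, so the words rhyme.

Yes


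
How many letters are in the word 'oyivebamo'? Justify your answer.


Spell out 'oyivebamo' and number each letter: o(1), y(2), i(3), v(4), e(5), b(6), a(7), m(8), o(9). Total: 9 letters.

9


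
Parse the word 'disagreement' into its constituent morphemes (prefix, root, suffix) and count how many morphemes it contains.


Step 1: Identify prefix: 'dis' (meaning: not/apart)
Step 2: Identify root: 'agree'
Step 3: Identify suffix(es): 'ment'
Decomposition: dis- (prefix: not/apart) + agree (root) + -ment (suffix: action/result)
Total morphemes: 3

3 morphemes (dis- (prefix: not/apart) + agree (root) + -ment (suffix: action/result))


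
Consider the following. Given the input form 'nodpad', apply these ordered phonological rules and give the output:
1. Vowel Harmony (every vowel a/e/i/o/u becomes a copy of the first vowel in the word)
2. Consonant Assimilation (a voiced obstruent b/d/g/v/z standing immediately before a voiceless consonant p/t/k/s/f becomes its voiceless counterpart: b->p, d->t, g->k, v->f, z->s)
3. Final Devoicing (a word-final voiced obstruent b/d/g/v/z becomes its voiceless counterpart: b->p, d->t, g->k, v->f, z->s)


Starting form: 'nodpad'
Rule 1: Vowel Harmony: all vowels become 'o' (matching first vowel). 'nodpad' -> 'nodpod'
Rule 2: Consonant Assimilation: voiced obstruent before voiceless consonant becomes voiceless ('dp' -> 'tp'). 'nodpod' -> 'notpod'
Rule 3: Final Devoicing: word-final voiced obstruent 'd' becomes voiceless 't'. 'notpod' -> 'notpot'
Final form: 'notpot'

notpot


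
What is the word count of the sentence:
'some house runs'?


Split into words: some | house | runs = 3 words.

3


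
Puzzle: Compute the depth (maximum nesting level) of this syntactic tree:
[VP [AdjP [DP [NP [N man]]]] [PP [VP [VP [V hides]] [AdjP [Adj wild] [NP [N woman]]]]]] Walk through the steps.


Count bracket nesting levels:
'[' at pos 0: depth = 1
'[' at pos 4: depth = 2
'[' at pos 10: depth = 3
'[' at pos 14: depth = 4
'[' at pos 18: depth = 5
'[' at pos 29: depth = 2
'[' at pos 33: depth = 3
'[' at pos 37: depth = 4
'[' at pos 41: depth = 5
'[' at pos 52: depth = 4
'[' at pos 58: depth = 5
'[' at pos 69: depth = 5
'[' at pos 73: depth = 6
Maximum depth reached: 6

6


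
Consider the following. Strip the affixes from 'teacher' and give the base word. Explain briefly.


Remove suffix '-er' from 'teacher' to get root 'teach'.

teach


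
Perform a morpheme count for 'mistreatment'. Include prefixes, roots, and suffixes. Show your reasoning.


Decomposition: mis- (prefix) + treat (root) + -ment (suffix) = 3 morpheme(s)

3 morphemes


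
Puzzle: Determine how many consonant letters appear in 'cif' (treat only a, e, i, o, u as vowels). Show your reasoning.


Consonants in 'cif': c, f = 2 consonants.

2


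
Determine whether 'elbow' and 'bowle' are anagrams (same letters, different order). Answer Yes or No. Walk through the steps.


Sorted letters of 'elbow': 'below'
Sorted letters of 'bowle': 'below'
They match.

Yes


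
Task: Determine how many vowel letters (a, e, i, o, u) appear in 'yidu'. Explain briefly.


Vowels in 'yidu': i, u = 2 vowels.

2


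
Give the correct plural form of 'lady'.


Apply rule: Change -y to -ies (consonant + y). 'lady' becomes 'ladies'.

ladies


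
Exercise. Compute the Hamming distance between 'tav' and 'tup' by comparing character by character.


Alignment:
Position 1: 't' vs 't' = match
Position 2: 'a' vs 'u' = DIFFER
Position 3: 'v' vs 'p' = DIFFER
Total differences: 2

2


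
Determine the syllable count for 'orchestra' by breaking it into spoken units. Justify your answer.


Break 'orchestra' into syllables: or-ches-tra -> or | ches | tra = 3 syllables

3 syllables


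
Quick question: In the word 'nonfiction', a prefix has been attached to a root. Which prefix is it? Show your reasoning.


The word 'nonfiction' = 'non' (prefix) + 'fiction' (root). The prefix is 'non'.

non


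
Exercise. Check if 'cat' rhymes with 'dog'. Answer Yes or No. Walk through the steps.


Rime (stressed vowel + following sounds) of 'cat': -at = /æt/
Rime of 'dog': -og = /ɒg/
/æt/ and /ɒg/ are different ending sounds, so the words do not rhyme.

No


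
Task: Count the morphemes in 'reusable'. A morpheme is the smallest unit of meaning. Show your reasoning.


Decomposition: re- (prefix) + use (root) + -able (suffix) = 3 morpheme(s)

3 morphemes


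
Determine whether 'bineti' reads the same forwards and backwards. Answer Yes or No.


Forward: 'bineti'
Reversed: 'itenib'
They differ.

No


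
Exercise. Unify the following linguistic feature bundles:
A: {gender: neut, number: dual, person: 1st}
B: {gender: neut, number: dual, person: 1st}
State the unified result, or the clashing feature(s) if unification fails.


Compare features:
gender: A=neut vs B=neut -> unified: neut
number: A=dual vs B=dual -> unified: dual
person: A=1st vs B=1st -> unified: 1st
No clashes found.

Unified: {gender: neut, number: dual, person: 1st}


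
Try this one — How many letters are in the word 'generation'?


Spell out 'generation' and number each letter: g(1), e(2), n(3), e(4), r(5), a(6), t(7), i(8), o(9), n(10). Total: 10 letters.

10


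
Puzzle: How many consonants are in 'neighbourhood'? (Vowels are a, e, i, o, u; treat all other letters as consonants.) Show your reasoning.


Consonants in 'neighbourhood': n, g, h, b, r, h, d = 7 consonants.

7


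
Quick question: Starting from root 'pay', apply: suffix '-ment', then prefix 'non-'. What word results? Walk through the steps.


Step 1: Add suffix '-ment' to 'pay' = 'payment'
Step 2: Add prefix 'non-' to 'payment' = 'nonpayment'

nonpayment


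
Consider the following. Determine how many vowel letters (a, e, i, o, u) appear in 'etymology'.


Vowels in 'etymology': e, o, o = 3 vowels.

3


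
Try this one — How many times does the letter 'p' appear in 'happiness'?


Letter 'p' in 'happiness': found at position(s) 3, 4 = 2 occurrence(s).

2


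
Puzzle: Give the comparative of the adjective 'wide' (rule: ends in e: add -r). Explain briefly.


Apply comparative formation (ends in e: add -r): 'wide' -> 'wider'.

wider


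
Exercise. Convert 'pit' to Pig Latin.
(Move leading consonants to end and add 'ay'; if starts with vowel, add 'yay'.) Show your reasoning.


'pit': move consonant cluster 'p' to end and add 'ay': 'itpay'.

itpay


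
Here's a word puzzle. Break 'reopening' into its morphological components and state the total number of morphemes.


Step 1: Identify prefix: 're' (meaning: again)
Step 2: Identify root: 'open'
Step 3: Identify suffix(es): 'ing'
Decomposition: re- (prefix: again) + open (root) + -ing (suffix: ongoing action)
Total morphemes: 3

3 morphemes (re- (prefix: again) + open (root) + -ing (suffix: ongoing action))


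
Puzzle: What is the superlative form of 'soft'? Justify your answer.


Apply superlative formation (add -est): 'soft' -> 'softest'.

softest


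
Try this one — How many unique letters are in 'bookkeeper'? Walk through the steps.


Unique letters in 'bookkeeper': {b, e, k, o, p, r} = 6 distinct letters.

6


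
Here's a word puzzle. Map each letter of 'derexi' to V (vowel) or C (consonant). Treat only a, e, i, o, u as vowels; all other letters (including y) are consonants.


Letter mapping: d = C, e = V, r = C, e = V, x = C, i = V.

CVCVCV


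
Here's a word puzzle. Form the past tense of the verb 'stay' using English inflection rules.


Apply rule: Add -ed. 'stay' becomes 'stayed'.

stayed


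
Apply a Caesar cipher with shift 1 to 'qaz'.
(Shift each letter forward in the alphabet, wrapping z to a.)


Shift each letter by 1: q -> r, a -> b, z -> a. Result: 'rba'.

rba


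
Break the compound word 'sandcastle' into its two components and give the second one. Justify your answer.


Split 'sandcastle' into 'sand' + 'castle'. The second part is 'castle'.

castle


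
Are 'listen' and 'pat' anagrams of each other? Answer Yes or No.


Sorted letters of 'listen': 'eilnst'
Sorted letters of 'pat': 'apt'
They do not match.

No


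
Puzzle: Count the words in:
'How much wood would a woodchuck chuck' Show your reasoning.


Split into words: How | much | wood | would | a | woodchuck | chuck = 7 words.

7


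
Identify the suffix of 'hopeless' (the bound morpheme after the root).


The word 'hopeless' = 'hope' (root) + '-less' (suffix). The suffix is '-less'.

less


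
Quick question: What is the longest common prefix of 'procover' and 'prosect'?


Compare from the start: 3 characters match: 'pro'. Mismatch at position 4: 'c' vs 's'.

pro


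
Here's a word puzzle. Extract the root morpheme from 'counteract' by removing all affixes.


Remove prefix 'counter' from 'counteract' to get root 'act'.

act


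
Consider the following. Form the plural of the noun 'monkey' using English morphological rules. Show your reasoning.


Apply rule: Add -s. 'monkey' becomes 'monkeys'.

monkeys


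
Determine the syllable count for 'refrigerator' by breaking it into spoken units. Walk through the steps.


Break 'refrigerator' into syllables: re-frig-er-a-tor -> re | frig | er | a | tor = 5 syllables

5 syllables


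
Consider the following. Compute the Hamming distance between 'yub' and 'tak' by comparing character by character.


Alignment:
Position 1: 'y' vs 't' = DIFFER
Position 2: 'u' vs 'a' = DIFFER
Position 3: 'b' vs 'k' = DIFFER
Total differences: 3

3


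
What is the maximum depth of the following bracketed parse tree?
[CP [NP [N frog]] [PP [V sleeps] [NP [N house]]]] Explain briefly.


Count bracket nesting levels:
'[' at pos 0: depth = 1
'[' at pos 4: depth = 2
'[' at pos 8: depth = 3
'[' at pos 18: depth = 2
'[' at pos 22: depth = 3
'[' at pos 33: depth = 3
'[' at pos 37: depth = 4
Maximum depth reached: 4

4


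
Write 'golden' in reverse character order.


Reverse 'golden' character by character: 'nedlog'.

nedlog


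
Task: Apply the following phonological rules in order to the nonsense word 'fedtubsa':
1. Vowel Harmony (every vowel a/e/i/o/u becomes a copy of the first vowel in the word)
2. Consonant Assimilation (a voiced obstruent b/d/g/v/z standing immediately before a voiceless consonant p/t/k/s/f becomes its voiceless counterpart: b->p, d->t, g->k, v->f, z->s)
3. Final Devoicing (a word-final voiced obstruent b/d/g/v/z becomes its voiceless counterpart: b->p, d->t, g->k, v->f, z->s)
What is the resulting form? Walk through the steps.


Starting form: 'fedtubsa'
Rule 1: Vowel Harmony: all vowels become 'e' (matching first vowel). 'fedtubsa' -> 'fedtebse'
Rule 2: Consonant Assimilation: voiced obstruent before voiceless consonant becomes voiceless ('dt' -> 'tt', 'bs' -> 'ps'). 'fedtebse' -> 'fettepse'
Rule 3: Final Devoicing: the word ends in the vowel 'e', not a consonant. No change.
Final form: 'fettepse'

fettepse


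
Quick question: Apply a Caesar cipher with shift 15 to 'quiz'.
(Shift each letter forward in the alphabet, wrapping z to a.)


Shift each letter by 15: q -> f, u -> j, i -> x, z -> o. Result: 'fjxo'.

fjxo


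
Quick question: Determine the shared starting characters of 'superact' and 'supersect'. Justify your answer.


Compare from the start: 5 characters match: 'super'. Mismatch at position 6: 'a' vs 's'.

super


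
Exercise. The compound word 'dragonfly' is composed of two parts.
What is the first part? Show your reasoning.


Split 'dragonfly' into 'dragon' + 'fly'. The first part is 'dragon'.

dragon


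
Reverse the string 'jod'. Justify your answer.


Reverse 'jod' character by character: 'doj'.

doj


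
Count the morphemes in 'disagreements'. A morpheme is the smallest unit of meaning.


Decomposition: dis- (prefix) + agree (root) + -ment (suffix) + -s (plural) = 4 morpheme(s)

4 morphemes


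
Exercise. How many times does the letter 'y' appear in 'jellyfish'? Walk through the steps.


Letter 'y' in 'jellyfish': found at position(s) 5 = 1 occurrence(s).

1


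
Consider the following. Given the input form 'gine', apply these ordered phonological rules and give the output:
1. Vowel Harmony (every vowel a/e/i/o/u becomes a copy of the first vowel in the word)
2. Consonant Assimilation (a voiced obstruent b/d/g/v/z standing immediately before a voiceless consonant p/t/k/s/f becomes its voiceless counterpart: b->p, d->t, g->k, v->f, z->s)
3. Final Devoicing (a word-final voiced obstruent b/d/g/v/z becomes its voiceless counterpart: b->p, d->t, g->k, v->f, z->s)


Starting form: 'gine'
Rule 1: Vowel Harmony: all vowels become 'i' (matching first vowel). 'gine' -> 'gini'
Rule 2: Consonant Assimilation: no voiced obstruent (b/d/g/v/z) stands immediately before a voiceless consonant (p/t/k/s/f). No change.
Rule 3: Final Devoicing: the word ends in the vowel 'i', not a consonant. No change.
Final form: 'gini'

gini


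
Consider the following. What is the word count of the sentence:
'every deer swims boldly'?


Split into words: every | deer | swims | boldly = 4 words.

4


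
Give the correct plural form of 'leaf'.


Apply rule: Change -f to -ves. 'leaf' becomes 'leaves'.

leaves


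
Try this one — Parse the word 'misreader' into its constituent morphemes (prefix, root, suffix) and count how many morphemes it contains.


Step 1: Identify prefix: 'mis' (meaning: wrongly)
Step 2: Identify root: 'read'
Step 3: Identify suffix(es): 'er'
Decomposition: mis- (prefix: wrongly) + read (root) + -er (suffix: one who)
Total morphemes: 3

3 morphemes (mis- (prefix: wrongly) + read (root) + -er (suffix: one who))


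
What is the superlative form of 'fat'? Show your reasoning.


Apply superlative formation (double final consonant, add -est): 'fat' -> 'fattest'.

fattest
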